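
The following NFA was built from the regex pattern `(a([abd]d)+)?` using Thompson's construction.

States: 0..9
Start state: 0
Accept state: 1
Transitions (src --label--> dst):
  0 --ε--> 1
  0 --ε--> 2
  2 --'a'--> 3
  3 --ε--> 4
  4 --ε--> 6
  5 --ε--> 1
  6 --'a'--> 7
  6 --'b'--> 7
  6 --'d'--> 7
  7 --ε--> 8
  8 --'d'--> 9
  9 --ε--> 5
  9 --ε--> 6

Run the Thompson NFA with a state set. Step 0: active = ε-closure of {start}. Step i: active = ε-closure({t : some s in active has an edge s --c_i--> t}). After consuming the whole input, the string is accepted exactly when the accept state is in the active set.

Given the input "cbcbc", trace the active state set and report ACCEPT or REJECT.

S₀ = ε-closure({0}) = {0,1,2}
'c' @ 1: {}  — state set empty
rest 'bcbc' ignored (set empty)
final: {}; accept 1 not in set

Answer: REJECT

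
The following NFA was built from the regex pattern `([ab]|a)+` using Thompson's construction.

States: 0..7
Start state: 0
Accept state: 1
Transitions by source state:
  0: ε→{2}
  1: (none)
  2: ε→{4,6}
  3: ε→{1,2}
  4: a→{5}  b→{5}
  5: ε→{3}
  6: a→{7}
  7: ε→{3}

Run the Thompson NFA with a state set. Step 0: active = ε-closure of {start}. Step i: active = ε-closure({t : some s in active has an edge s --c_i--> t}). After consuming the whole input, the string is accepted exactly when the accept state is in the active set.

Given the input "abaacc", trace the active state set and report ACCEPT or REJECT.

Answer: REJECT

Derivation:
start: ε-closure({0}) = {0,2,4,6}
'a' @ 1: {1,2,3,4,5,6,7}  [accepting]
'b' @ 2: {1,2,3,4,5,6}  [accepting]
'a' @ 3: {1,2,3,4,5,6,7}  [accepting]
'a' @ 4: {1,2,3,4,5,6,7}  [accepting]
'c' @ 5: {}  — no active states
rest 'c' ignored (set empty)
end set {} — state 1 not in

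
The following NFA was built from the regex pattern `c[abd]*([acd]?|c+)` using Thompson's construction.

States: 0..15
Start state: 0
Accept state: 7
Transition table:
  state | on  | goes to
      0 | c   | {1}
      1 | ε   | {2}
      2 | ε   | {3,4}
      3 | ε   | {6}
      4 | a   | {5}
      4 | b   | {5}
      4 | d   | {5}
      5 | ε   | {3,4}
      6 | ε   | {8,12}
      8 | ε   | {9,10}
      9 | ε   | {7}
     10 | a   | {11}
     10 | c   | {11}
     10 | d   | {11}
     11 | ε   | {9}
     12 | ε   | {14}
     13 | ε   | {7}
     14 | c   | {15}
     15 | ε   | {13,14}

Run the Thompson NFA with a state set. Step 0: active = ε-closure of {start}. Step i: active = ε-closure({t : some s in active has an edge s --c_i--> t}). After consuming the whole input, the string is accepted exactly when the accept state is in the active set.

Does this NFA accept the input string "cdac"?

Answer: ACCEPT

Steps:
initial (ε-close {0}): {0}
'c' @ 1: {1,2,3,4,6,7,8,9,10,12,14}  [accepting]
'd' @ 2: {3,4,5,6,7,8,9,10,11,12,14}  [accepting]
'a' @ 3: {3,4,5,6,7,8,9,10,11,12,14}  [accepting]
'c' @ 4: {7,9,11,13,14,15}  [accepting]
after full input: {7,9,11,13,14,15}  (accept=7 in)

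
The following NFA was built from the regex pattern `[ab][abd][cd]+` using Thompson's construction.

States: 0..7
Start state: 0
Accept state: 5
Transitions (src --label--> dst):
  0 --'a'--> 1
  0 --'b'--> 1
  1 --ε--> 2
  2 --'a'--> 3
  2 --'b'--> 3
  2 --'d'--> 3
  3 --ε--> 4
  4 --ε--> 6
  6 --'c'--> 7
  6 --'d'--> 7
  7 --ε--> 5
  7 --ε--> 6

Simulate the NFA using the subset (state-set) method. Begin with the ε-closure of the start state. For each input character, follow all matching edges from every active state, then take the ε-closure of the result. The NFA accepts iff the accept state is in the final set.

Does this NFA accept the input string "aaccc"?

S₀ = ε-closure({0}) = {0}
'a' @ 1: {1,2}
'a' @ 2: {3,4,6}
'c' @ 3: {5,6,7}  (accept∈set)
'c' @ 4: {5,6,7}  (accept∈set)
'c' @ 5: {5,6,7}  (accept∈set)
end set {5,6,7} — state 5 in

Answer: ACCEPT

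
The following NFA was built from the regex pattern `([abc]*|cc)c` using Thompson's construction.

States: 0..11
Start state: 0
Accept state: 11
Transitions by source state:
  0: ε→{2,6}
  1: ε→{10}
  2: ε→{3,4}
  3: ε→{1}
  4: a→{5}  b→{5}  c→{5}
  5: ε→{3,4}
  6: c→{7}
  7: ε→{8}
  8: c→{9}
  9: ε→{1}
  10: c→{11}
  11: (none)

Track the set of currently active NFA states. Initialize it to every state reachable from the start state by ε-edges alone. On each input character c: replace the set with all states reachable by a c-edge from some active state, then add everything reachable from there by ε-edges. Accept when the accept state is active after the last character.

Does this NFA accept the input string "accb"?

initial (ε-close {0}): {0,1,2,3,4,6,10}
'a' @ 1: {1,3,4,5,10}
'c' @ 2: {1,3,4,5,10,11}  (accept∈set)
'c' @ 3: {1,3,4,5,10,11}  (accept∈set)
'b' @ 4: {1,3,4,5,10}
final: {1,3,4,5,10}; accept 11 not in set

Answer: REJECT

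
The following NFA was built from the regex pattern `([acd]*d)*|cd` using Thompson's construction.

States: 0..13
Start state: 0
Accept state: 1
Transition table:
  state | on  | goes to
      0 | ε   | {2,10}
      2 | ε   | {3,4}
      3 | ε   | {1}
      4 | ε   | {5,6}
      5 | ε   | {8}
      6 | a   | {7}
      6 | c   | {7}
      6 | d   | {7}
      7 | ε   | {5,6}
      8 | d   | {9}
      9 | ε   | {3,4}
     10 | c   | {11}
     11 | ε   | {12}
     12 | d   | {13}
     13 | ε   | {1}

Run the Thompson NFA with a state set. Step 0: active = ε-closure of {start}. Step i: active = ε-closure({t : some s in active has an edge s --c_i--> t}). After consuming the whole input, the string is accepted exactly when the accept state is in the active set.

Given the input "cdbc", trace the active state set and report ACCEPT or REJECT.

Answer: REJECT

Steps:
S₀ = ε-closure({0}) = {0,1,2,3,4,5,6,8,10}
'c' @ 1: {5,6,7,8,11,12}
'd' @ 2: {1,3,4,5,6,7,8,9,13}  ✓accept
'b' @ 3: {}  — dead — no transitions
rest 'c' ignored (set empty)
final: {}; accept 1 not in set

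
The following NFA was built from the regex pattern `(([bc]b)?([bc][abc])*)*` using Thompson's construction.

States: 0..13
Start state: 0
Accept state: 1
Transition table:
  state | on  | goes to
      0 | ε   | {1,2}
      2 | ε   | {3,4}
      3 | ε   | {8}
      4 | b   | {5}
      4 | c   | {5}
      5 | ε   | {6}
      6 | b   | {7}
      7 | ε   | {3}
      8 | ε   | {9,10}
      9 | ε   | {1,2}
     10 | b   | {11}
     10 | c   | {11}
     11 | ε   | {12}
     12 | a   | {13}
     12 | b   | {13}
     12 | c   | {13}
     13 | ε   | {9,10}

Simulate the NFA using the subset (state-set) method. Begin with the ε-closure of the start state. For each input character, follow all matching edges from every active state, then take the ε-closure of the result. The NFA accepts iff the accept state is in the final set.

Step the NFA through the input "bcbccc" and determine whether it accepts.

S₀ = ε-closure({0}) = {0,1,2,3,4,8,9,10}
'b' @ 1: {5,6,11,12}
'c' @ 2: {1,2,3,4,8,9,10,13}  ✓accept
'b' @ 3: {5,6,11,12}
'c' @ 4: {1,2,3,4,8,9,10,13}  ✓accept
'c' @ 5: {5,6,11,12}
'c' @ 6: {1,2,3,4,8,9,10,13}  ✓accept
after full input: {1,2,3,4,8,9,10,13}  (accept=1 in)

Answer: ACCEPT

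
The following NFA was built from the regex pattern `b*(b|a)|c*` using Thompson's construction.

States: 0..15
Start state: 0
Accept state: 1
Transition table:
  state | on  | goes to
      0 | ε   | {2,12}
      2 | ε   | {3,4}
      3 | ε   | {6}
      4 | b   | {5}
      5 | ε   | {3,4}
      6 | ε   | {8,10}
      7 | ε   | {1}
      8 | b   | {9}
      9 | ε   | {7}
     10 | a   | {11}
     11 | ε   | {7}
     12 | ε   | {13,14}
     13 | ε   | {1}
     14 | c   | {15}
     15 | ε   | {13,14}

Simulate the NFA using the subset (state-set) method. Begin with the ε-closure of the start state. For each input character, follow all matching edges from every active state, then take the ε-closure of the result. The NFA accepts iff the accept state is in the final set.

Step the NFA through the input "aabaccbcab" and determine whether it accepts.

Answer: REJECT

Steps:
start: ε-closure({0}) = {0,1,2,3,4,6,8,10,12,13,14}
'a' @ 1: {1,7,11}  [accepting]
'a' @ 2: {}  — state set empty
rest 'baccbcab' ignored (set empty)
after full input: {}  (accept=1 not in)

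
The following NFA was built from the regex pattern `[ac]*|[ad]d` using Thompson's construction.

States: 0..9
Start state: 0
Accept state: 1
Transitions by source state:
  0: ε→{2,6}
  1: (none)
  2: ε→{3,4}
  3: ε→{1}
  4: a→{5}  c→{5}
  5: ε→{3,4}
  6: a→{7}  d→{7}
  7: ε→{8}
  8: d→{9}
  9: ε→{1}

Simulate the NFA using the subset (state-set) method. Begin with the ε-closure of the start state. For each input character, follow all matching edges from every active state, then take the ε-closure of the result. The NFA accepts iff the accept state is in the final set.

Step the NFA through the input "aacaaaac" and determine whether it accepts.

S₀ = ε-closure({0}) = {0,1,2,3,4,6}
'a' @ 1: {1,3,4,5,7,8}  ✓accept
'a' @ 2: {1,3,4,5}  ✓accept
'c' @ 3: {1,3,4,5}  ✓accept
'a' @ 4: {1,3,4,5}  ✓accept
'a' @ 5: {1,3,4,5}  ✓accept
'a' @ 6: {1,3,4,5}  ✓accept
'a' @ 7: {1,3,4,5}  ✓accept
'c' @ 8: {1,3,4,5}  ✓accept
end set {1,3,4,5} — state 1 in

Answer: ACCEPT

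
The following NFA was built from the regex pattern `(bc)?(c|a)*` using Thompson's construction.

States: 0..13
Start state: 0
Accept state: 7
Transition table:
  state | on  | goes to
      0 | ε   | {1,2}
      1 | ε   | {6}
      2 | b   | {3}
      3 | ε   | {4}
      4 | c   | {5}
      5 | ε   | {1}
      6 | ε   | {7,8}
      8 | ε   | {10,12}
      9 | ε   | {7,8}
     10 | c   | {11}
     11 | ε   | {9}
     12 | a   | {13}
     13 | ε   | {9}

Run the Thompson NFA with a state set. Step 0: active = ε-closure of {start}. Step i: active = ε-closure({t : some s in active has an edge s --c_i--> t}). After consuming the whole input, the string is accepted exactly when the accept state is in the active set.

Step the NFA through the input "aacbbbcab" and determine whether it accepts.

Answer: REJECT

Trace:
start: ε-closure({0}) = {0,1,2,6,7,8,10,12}
'a' @ 1: {7,8,9,10,12,13}  [accepting]
'a' @ 2: {7,8,9,10,12,13}  [accepting]
'c' @ 3: {7,8,9,10,11,12}  [accepting]
'b' @ 4: {}  — no active states
rest 'bbcab' ignored (set empty)
after full input: {}  (accept=7 not in)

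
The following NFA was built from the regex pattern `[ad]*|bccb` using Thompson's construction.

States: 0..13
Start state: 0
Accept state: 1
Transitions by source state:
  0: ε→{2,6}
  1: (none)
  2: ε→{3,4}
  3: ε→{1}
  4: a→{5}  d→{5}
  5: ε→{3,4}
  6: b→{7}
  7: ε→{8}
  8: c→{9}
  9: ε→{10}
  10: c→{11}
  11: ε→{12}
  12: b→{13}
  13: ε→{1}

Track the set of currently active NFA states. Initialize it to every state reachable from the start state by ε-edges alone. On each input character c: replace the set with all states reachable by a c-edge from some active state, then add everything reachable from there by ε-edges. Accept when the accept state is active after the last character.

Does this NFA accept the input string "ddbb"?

start: ε-closure({0}) = {0,1,2,3,4,6}
'd' @ 1: {1,3,4,5}  ✓accept
'd' @ 2: {1,3,4,5}  ✓accept
'b' @ 3: {}  — dead — no transitions
rest 'b' ignored (set empty)
final: {}; accept 1 not in set

Answer: REJECT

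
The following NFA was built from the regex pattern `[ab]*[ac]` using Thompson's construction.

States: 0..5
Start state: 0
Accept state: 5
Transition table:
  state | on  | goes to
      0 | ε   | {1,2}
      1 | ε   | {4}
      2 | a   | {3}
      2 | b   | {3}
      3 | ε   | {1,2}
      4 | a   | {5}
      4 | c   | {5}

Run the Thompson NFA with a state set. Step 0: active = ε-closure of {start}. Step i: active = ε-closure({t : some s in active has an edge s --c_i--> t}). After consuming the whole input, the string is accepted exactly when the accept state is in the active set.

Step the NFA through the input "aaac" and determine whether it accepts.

initial (ε-close {0}): {0,1,2,4}
'a' @ 1: {1,2,3,4,5}  [accepting]
'a' @ 2: {1,2,3,4,5}  [accepting]
'a' @ 3: {1,2,3,4,5}  [accepting]
'c' @ 4: {5}  [accepting]
final: {5}; accept 5 in set

Answer: ACCEPT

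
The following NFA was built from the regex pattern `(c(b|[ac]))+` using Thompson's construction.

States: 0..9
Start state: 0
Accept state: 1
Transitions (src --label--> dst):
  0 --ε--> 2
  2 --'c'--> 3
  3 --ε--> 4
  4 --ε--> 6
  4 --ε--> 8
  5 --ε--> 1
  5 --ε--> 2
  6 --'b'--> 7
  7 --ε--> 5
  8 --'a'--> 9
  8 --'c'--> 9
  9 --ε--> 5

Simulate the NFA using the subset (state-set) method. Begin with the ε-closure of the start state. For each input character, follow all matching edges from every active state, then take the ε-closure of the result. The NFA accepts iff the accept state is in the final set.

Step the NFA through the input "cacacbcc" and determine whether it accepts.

S₀ = ε-closure({0}) = {0,2}
'c' @ 1: {3,4,6,8}
'a' @ 2: {1,2,5,9}  ✓accept
'c' @ 3: {3,4,6,8}
'a' @ 4: {1,2,5,9}  ✓accept
'c' @ 5: {3,4,6,8}
'b' @ 6: {1,2,5,7}  ✓accept
'c' @ 7: {3,4,6,8}
'c' @ 8: {1,2,5,9}  ✓accept
after full input: {1,2,5,9}  (accept=1 in)

Answer: ACCEPT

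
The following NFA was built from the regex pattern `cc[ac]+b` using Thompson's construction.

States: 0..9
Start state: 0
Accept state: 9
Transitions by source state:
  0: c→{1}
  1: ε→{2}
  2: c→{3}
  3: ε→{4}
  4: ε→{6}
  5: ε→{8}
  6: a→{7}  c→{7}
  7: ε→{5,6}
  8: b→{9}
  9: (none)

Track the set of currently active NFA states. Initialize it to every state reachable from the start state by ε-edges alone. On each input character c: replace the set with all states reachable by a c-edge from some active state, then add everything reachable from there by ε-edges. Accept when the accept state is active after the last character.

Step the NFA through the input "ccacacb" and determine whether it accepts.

Answer: ACCEPT

Trace:
initial (ε-close {0}): {0}
'c' @ 1: {1,2}
'c' @ 2: {3,4,6}
'a' @ 3: {5,6,7,8}
'c' @ 4: {5,6,7,8}
'a' @ 5: {5,6,7,8}
'c' @ 6: {5,6,7,8}
'b' @ 7: {9}  [accepting]
after full input: {9}  (accept=9 in)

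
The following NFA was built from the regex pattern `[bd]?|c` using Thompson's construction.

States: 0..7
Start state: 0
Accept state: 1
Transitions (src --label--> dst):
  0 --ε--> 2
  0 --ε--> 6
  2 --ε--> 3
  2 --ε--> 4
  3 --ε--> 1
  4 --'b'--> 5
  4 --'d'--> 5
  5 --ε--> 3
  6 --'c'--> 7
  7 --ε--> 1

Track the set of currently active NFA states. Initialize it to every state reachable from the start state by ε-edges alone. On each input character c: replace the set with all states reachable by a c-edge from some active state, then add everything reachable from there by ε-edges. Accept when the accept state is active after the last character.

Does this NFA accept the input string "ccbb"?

initial (ε-close {0}): {0,1,2,3,4,6}
'c' @ 1: {1,7}  [accepting]
'c' @ 2: {}  — dead — no transitions
rest 'bb' ignored (set empty)
final: {}; accept 1 not in set

Answer: REJECT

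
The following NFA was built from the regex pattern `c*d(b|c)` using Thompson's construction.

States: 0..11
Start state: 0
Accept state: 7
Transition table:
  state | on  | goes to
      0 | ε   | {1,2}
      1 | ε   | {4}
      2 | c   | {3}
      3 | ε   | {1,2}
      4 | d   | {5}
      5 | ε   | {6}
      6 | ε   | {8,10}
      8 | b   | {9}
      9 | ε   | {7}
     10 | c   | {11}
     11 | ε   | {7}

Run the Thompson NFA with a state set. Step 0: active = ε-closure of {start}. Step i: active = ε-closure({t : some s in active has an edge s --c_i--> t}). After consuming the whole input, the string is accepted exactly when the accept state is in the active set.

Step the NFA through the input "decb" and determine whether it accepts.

Answer: REJECT

Derivation:
start: ε-closure({0}) = {0,1,2,4}
'd' @ 1: {5,6,8,10}
'e' @ 2: {}  — dead — no transitions
rest 'cb' ignored (set empty)
final: {}; accept 7 not in set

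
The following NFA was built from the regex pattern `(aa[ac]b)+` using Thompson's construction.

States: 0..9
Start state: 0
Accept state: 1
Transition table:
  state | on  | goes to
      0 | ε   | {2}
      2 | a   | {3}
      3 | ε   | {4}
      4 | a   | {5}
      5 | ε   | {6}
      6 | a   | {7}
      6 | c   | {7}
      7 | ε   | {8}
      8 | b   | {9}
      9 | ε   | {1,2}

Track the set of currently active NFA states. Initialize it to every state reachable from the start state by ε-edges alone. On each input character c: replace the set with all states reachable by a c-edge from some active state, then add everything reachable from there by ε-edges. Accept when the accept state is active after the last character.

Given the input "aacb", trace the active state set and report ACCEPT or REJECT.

Answer: ACCEPT

Derivation:
S₀ = ε-closure({0}) = {0,2}
'a' @ 1: {3,4}
'a' @ 2: {5,6}
'c' @ 3: {7,8}
'b' @ 4: {1,2,9}  (accept∈set)
end set {1,2,9} — state 1 in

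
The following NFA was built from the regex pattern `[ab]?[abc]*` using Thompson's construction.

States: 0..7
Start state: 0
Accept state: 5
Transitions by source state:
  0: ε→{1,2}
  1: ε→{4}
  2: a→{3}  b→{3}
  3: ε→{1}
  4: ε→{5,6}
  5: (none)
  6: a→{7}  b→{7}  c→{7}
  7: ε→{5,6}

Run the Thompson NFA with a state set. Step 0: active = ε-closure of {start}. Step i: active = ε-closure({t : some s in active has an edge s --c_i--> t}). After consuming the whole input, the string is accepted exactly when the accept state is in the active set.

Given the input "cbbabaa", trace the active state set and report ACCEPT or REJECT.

initial (ε-close {0}): {0,1,2,4,5,6}
'c' @ 1: {5,6,7}  (accept∈set)
'b' @ 2: {5,6,7}  (accept∈set)
'b' @ 3: {5,6,7}  (accept∈set)
'a' @ 4: {5,6,7}  (accept∈set)
'b' @ 5: {5,6,7}  (accept∈set)
'a' @ 6: {5,6,7}  (accept∈set)
'a' @ 7: {5,6,7}  (accept∈set)
after full input: {5,6,7}  (accept=5 in)

Answer: ACCEPT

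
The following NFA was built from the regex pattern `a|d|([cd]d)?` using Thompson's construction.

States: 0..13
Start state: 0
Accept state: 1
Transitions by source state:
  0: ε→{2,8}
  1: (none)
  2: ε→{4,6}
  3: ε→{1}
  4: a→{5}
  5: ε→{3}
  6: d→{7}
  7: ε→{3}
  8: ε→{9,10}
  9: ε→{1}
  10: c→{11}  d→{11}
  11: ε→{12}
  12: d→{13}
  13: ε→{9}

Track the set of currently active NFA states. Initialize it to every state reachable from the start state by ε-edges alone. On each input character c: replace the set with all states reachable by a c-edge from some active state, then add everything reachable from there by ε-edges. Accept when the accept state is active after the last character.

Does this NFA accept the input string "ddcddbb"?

S₀ = ε-closure({0}) = {0,1,2,4,6,8,9,10}
'd' @ 1: {1,3,7,11,12}  ✓accept
'd' @ 2: {1,9,13}  ✓accept
'c' @ 3: {}  — dead — no transitions
rest 'ddbb' ignored (set empty)
final: {}; accept 1 not in set

Answer: REJECT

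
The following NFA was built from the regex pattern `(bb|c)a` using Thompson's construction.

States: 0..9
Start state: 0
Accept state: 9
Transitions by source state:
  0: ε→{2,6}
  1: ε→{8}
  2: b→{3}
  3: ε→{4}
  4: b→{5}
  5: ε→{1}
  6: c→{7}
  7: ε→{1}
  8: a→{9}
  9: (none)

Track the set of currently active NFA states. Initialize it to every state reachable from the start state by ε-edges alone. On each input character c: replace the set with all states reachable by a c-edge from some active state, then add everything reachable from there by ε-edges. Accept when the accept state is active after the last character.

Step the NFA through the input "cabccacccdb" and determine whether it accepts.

Answer: REJECT

Derivation:
initial (ε-close {0}): {0,2,6}
'c' @ 1: {1,7,8}
'a' @ 2: {9}  ✓accept
'b' @ 3: {}  — state set empty
rest 'ccacccdb' ignored (set empty)
after full input: {}  (accept=9 not in)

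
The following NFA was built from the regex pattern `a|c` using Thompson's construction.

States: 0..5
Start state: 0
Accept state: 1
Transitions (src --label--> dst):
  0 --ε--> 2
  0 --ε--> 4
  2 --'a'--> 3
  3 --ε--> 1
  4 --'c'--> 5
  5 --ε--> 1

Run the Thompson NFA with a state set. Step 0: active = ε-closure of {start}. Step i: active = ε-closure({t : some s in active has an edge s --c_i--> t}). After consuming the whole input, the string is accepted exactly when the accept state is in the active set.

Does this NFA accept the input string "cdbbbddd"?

Answer: REJECT

Steps:
start: ε-closure({0}) = {0,2,4}
'c' @ 1: {1,5}  (accept∈set)
'd' @ 2: {}  — state set empty
rest 'bbbddd' ignored (set empty)
final: {}; accept 1 not in set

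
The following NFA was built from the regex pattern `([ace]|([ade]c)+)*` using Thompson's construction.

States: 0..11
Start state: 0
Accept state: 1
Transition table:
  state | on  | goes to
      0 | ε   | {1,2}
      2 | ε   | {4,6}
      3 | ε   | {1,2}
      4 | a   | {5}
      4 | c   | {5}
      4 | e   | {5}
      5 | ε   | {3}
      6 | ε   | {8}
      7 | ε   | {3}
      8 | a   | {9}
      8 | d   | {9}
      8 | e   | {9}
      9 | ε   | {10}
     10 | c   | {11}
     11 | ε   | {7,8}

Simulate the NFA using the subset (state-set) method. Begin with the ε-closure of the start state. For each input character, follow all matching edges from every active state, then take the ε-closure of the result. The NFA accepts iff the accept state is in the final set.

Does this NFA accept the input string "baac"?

Answer: REJECT

Trace:
S₀ = ε-closure({0}) = {0,1,2,4,6,8}
'b' @ 1: {}  — dead — no transitions
rest 'aac' ignored (set empty)
after full input: {}  (accept=1 not in)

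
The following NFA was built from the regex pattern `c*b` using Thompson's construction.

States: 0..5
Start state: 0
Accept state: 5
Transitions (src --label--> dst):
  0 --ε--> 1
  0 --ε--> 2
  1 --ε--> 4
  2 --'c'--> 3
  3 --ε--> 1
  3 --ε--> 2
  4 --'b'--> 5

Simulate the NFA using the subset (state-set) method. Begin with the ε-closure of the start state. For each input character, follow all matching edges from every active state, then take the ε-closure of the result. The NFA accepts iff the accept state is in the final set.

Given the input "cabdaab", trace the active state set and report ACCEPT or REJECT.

start: ε-closure({0}) = {0,1,2,4}
'c' @ 1: {1,2,3,4}
'a' @ 2: {}  — no active states
rest 'bdaab' ignored (set empty)
after full input: {}  (accept=5 not in)

Answer: REJECT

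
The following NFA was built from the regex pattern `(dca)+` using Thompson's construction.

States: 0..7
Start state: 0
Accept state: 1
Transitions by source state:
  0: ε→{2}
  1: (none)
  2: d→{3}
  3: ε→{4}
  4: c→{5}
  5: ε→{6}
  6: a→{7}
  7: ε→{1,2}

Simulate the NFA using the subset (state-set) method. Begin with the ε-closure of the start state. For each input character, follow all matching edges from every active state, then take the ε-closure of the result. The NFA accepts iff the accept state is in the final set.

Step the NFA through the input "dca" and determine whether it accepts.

Answer: ACCEPT

Derivation:
start: ε-closure({0}) = {0,2}
'd' @ 1: {3,4}
'c' @ 2: {5,6}
'a' @ 3: {1,2,7}  ✓accept
end set {1,2,7} — state 1 in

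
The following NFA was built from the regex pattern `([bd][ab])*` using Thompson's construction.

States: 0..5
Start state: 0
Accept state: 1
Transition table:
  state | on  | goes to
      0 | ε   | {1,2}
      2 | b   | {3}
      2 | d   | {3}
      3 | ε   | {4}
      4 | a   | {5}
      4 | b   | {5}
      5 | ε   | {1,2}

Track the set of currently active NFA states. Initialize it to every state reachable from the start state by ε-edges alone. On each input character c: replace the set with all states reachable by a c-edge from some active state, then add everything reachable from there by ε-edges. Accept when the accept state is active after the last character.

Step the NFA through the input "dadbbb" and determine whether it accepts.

start: ε-closure({0}) = {0,1,2}
'd' @ 1: {3,4}
'a' @ 2: {1,2,5}  [accepting]
'd' @ 3: {3,4}
'b' @ 4: {1,2,5}  [accepting]
'b' @ 5: {3,4}
'b' @ 6: {1,2,5}  [accepting]
final: {1,2,5}; accept 1 in set

Answer: ACCEPT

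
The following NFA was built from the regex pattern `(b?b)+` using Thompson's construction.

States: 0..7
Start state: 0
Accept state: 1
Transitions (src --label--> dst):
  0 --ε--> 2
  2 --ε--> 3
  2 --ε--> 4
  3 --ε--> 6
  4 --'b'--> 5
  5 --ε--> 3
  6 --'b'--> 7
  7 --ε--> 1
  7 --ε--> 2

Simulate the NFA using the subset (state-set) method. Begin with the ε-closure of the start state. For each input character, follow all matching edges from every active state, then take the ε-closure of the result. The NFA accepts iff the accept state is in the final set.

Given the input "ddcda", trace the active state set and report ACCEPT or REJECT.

initial (ε-close {0}): {0,2,3,4,6}
'd' @ 1: {}  — state set empty
rest 'dcda' ignored (set empty)
final: {}; accept 1 not in set

Answer: REJECT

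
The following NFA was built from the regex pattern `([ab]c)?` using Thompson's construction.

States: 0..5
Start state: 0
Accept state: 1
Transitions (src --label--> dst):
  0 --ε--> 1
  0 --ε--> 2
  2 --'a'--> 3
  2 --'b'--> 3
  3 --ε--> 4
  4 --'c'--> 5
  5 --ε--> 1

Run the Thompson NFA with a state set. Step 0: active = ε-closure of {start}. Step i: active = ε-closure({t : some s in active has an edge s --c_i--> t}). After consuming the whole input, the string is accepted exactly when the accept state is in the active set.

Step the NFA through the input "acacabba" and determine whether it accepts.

S₀ = ε-closure({0}) = {0,1,2}
'a' @ 1: {3,4}
'c' @ 2: {1,5}  (accept∈set)
'a' @ 3: {}  — no active states
rest 'cabba' ignored (set empty)
final: {}; accept 1 not in set

Answer: REJECT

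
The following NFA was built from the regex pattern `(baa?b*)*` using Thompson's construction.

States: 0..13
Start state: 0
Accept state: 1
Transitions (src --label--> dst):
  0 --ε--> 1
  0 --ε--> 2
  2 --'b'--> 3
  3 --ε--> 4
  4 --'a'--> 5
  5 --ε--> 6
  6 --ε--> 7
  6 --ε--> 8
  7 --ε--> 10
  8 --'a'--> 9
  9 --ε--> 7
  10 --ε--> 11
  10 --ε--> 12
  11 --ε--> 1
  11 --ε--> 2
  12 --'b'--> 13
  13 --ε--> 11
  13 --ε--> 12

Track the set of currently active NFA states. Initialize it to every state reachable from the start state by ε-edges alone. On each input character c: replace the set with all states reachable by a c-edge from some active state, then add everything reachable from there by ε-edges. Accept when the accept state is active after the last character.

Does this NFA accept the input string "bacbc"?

S₀ = ε-closure({0}) = {0,1,2}
'b' @ 1: {3,4}
'a' @ 2: {1,2,5,6,7,8,10,11,12}  ✓accept
'c' @ 3: {}  — state set empty
rest 'bc' ignored (set empty)
final: {}; accept 1 not in set

Answer: REJECT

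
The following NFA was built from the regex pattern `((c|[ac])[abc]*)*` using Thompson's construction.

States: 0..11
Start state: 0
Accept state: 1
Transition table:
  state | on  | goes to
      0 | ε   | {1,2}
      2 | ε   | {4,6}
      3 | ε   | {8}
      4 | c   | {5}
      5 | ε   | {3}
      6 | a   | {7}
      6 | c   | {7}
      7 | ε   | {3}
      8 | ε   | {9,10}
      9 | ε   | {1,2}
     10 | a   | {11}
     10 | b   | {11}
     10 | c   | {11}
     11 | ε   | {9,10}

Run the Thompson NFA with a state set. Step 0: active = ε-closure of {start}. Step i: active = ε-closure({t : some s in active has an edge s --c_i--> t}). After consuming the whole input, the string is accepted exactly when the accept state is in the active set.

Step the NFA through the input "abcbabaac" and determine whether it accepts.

Answer: ACCEPT

Derivation:
start: ε-closure({0}) = {0,1,2,4,6}
'a' @ 1: {1,2,3,4,6,7,8,9,10}  (accept∈set)
'b' @ 2: {1,2,4,6,9,10,11}  (accept∈set)
'c' @ 3: {1,2,3,4,5,6,7,8,9,10,11}  (accept∈set)
'b' @ 4: {1,2,4,6,9,10,11}  (accept∈set)
'a' @ 5: {1,2,3,4,6,7,8,9,10,11}  (accept∈set)
'b' @ 6: {1,2,4,6,9,10,11}  (accept∈set)
'a' @ 7: {1,2,3,4,6,7,8,9,10,11}  (accept∈set)
'a' @ 8: {1,2,3,4,6,7,8,9,10,11}  (accept∈set)
'c' @ 9: {1,2,3,4,5,6,7,8,9,10,11}  (accept∈set)
after full input: {1,2,3,4,5,6,7,8,9,10,11}  (accept=1 in)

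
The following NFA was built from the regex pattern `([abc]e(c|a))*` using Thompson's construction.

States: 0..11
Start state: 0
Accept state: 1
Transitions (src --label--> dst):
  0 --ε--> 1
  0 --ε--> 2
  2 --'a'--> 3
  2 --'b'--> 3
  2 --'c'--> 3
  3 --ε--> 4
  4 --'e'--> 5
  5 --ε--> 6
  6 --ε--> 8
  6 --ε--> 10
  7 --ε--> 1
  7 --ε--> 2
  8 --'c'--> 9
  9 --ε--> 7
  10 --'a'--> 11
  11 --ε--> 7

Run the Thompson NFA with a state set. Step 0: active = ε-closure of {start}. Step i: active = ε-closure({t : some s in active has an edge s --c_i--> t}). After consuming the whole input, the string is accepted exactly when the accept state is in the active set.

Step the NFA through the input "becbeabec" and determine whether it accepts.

Answer: ACCEPT

Steps:
S₀ = ε-closure({0}) = {0,1,2}
'b' @ 1: {3,4}
'e' @ 2: {5,6,8,10}
'c' @ 3: {1,2,7,9}  ✓accept
'b' @ 4: {3,4}
'e' @ 5: {5,6,8,10}
'a' @ 6: {1,2,7,11}  ✓accept
'b' @ 7: {3,4}
'e' @ 8: {5,6,8,10}
'c' @ 9: {1,2,7,9}  ✓accept
end set {1,2,7,9} — state 1 in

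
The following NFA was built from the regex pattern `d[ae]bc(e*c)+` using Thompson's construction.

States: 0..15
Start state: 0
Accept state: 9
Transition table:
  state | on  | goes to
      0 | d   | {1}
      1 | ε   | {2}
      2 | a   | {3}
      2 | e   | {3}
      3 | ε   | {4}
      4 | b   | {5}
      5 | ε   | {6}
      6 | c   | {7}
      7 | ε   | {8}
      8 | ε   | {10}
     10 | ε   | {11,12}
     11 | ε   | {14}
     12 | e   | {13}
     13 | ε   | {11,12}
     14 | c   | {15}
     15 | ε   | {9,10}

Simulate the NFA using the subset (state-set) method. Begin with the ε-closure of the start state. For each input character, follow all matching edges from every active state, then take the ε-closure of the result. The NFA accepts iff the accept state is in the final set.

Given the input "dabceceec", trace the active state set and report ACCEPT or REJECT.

Answer: ACCEPT

Steps:
initial (ε-close {0}): {0}
'd' @ 1: {1,2}
'a' @ 2: {3,4}
'b' @ 3: {5,6}
'c' @ 4: {7,8,10,11,12,14}
'e' @ 5: {11,12,13,14}
'c' @ 6: {9,10,11,12,14,15}  [accepting]
'e' @ 7: {11,12,13,14}
'e' @ 8: {11,12,13,14}
'c' @ 9: {9,10,11,12,14,15}  [accepting]
after full input: {9,10,11,12,14,15}  (accept=9 in)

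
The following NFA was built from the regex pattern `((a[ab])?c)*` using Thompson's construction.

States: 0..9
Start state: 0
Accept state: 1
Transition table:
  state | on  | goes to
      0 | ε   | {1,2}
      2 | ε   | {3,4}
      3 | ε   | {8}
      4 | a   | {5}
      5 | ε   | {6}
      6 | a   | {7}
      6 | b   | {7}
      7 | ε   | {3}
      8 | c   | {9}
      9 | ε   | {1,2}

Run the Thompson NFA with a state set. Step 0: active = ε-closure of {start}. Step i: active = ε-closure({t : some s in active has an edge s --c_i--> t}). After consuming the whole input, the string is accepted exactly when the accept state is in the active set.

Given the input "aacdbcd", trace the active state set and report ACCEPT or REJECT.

Answer: REJECT

Steps:
start: ε-closure({0}) = {0,1,2,3,4,8}
'a' @ 1: {5,6}
'a' @ 2: {3,7,8}
'c' @ 3: {1,2,3,4,8,9}  [accepting]
'd' @ 4: {}  — state set empty
rest 'bcd' ignored (set empty)
after full input: {}  (accept=1 not in)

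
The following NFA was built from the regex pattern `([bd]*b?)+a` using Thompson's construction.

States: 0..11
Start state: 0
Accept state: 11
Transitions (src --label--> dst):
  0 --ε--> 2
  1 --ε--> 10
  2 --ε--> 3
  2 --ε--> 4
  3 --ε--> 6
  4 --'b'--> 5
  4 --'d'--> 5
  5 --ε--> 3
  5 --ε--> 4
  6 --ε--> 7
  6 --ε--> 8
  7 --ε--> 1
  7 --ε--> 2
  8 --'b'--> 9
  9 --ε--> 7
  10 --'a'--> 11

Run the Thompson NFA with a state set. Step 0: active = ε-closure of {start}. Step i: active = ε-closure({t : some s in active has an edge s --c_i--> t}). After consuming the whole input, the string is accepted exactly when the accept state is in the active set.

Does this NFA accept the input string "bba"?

initial (ε-close {0}): {0,1,2,3,4,6,7,8,10}
'b' @ 1: {1,2,3,4,5,6,7,8,9,10}
'b' @ 2: {1,2,3,4,5,6,7,8,9,10}
'a' @ 3: {11}  ✓accept
final: {11}; accept 11 in set

Answer: ACCEPT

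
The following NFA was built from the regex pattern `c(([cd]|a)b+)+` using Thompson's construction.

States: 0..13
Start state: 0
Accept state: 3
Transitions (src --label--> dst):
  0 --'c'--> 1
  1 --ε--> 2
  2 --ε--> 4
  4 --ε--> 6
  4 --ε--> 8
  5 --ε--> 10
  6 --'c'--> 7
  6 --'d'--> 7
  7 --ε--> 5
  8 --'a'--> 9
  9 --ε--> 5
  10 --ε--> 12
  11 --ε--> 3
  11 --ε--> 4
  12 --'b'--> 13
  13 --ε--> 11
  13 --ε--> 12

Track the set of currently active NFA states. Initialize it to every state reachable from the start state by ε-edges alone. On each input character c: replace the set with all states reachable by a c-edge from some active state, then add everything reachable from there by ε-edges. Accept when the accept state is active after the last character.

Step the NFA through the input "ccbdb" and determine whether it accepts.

Answer: ACCEPT

Steps:
start: ε-closure({0}) = {0}
'c' @ 1: {1,2,4,6,8}
'c' @ 2: {5,7,10,12}
'b' @ 3: {3,4,6,8,11,12,13}  ✓accept
'd' @ 4: {5,7,10,12}
'b' @ 5: {3,4,6,8,11,12,13}  ✓accept
final: {3,4,6,8,11,12,13}; accept 3 in set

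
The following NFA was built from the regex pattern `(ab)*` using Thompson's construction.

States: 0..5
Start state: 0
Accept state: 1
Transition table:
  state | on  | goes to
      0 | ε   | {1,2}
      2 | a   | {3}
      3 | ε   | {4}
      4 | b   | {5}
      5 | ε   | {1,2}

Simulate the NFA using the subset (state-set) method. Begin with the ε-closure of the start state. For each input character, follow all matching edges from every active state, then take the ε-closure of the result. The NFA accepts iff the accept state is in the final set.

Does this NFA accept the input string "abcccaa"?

Answer: REJECT

Derivation:
S₀ = ε-closure({0}) = {0,1,2}
'a' @ 1: {3,4}
'b' @ 2: {1,2,5}  (accept∈set)
'c' @ 3: {}  — dead — no transitions
rest 'ccaa' ignored (set empty)
end set {} — state 1 not in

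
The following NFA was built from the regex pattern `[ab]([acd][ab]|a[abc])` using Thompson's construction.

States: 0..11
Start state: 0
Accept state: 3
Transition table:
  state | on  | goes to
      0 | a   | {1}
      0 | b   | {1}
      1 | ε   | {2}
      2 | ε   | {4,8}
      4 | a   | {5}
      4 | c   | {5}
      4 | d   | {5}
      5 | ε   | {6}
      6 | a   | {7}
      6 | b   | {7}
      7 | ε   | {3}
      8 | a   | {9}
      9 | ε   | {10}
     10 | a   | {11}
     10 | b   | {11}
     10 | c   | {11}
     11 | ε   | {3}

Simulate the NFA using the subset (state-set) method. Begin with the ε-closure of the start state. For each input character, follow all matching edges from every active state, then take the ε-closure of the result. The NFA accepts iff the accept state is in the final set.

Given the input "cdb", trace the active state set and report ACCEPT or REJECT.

Answer: REJECT

Steps:
start: ε-closure({0}) = {0}
'c' @ 1: {}  — dead — no transitions
rest 'db' ignored (set empty)
final: {}; accept 3 not in set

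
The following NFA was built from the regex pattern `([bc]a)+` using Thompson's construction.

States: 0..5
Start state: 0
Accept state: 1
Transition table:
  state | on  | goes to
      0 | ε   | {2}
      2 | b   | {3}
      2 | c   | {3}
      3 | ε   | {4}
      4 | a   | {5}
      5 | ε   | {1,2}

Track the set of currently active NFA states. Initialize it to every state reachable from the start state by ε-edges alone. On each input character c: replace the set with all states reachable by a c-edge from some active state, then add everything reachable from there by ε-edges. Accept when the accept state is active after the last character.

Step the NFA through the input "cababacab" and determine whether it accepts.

Answer: REJECT

Steps:
initial (ε-close {0}): {0,2}
'c' @ 1: {3,4}
'a' @ 2: {1,2,5}  [accepting]
'b' @ 3: {3,4}
'a' @ 4: {1,2,5}  [accepting]
'b' @ 5: {3,4}
'a' @ 6: {1,2,5}  [accepting]
'c' @ 7: {3,4}
'a' @ 8: {1,2,5}  [accepting]
'b' @ 9: {3,4}
after full input: {3,4}  (accept=1 not in)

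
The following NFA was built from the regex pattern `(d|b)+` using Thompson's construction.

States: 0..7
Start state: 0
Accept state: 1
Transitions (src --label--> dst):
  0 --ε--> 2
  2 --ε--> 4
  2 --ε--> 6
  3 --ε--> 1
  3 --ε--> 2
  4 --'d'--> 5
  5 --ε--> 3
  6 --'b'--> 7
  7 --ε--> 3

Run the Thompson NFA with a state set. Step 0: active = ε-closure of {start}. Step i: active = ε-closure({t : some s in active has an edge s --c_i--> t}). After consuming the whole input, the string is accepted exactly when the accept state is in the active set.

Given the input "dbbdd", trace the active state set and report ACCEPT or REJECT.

Answer: ACCEPT

Derivation:
start: ε-closure({0}) = {0,2,4,6}
'd' @ 1: {1,2,3,4,5,6}  ✓accept
'b' @ 2: {1,2,3,4,6,7}  ✓accept
'b' @ 3: {1,2,3,4,6,7}  ✓accept
'd' @ 4: {1,2,3,4,5,6}  ✓accept
'd' @ 5: {1,2,3,4,5,6}  ✓accept
final: {1,2,3,4,5,6}; accept 1 in set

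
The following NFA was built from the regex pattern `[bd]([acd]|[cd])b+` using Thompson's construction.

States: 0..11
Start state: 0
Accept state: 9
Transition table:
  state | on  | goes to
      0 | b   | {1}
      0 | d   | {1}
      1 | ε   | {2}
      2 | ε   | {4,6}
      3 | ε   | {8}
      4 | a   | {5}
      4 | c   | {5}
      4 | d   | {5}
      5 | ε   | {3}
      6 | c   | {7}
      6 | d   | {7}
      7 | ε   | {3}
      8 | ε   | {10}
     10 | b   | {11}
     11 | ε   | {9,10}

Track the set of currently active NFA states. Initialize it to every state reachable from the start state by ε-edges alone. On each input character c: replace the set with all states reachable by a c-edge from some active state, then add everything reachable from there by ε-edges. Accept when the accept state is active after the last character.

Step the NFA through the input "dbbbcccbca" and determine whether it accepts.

S₀ = ε-closure({0}) = {0}
'd' @ 1: {1,2,4,6}
'b' @ 2: {}  — no active states
rest 'bbcccbca' ignored (set empty)
after full input: {}  (accept=9 not in)

Answer: REJECT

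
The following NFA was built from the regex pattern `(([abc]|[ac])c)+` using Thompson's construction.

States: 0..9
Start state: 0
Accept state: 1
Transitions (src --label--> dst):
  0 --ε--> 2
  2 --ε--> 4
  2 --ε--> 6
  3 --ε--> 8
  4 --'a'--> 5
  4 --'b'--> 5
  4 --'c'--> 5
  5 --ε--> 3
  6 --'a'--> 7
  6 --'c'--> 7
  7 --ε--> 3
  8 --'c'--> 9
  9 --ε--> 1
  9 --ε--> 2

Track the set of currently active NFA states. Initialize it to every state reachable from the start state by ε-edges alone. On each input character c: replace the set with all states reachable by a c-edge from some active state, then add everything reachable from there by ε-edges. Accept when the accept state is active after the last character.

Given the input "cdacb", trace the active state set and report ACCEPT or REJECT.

initial (ε-close {0}): {0,2,4,6}
'c' @ 1: {3,5,7,8}
'd' @ 2: {}  — state set empty
rest 'acb' ignored (set empty)
end set {} — state 1 not in

Answer: REJECT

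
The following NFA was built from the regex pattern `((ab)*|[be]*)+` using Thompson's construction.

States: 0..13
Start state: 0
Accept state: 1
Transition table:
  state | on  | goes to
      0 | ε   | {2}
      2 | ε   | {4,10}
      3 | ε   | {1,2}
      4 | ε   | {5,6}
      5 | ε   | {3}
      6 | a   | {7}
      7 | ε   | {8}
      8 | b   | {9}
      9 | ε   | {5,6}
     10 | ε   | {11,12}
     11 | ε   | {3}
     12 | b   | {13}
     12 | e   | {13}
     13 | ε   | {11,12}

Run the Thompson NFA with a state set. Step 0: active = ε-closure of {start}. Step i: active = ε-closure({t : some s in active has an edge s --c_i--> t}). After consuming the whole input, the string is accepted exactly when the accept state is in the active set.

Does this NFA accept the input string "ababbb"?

Answer: ACCEPT

Derivation:
start: ε-closure({0}) = {0,1,2,3,4,5,6,10,11,12}
'a' @ 1: {7,8}
'b' @ 2: {1,2,3,4,5,6,9,10,11,12}  (accept∈set)
'a' @ 3: {7,8}
'b' @ 4: {1,2,3,4,5,6,9,10,11,12}  (accept∈set)
'b' @ 5: {1,2,3,4,5,6,10,11,12,13}  (accept∈set)
'b' @ 6: {1,2,3,4,5,6,10,11,12,13}  (accept∈set)
end set {1,2,3,4,5,6,10,11,12,13} — state 1 in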